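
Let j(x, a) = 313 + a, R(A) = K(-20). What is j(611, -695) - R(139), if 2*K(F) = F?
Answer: -372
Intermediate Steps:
K(F) = F/2
R(A) = -10 (R(A) = (½)*(-20) = -10)
j(611, -695) - R(139) = (313 - 695) - 1*(-10) = -382 + 10 = -372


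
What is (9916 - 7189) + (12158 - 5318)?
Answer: 9567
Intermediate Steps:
(9916 - 7189) + (12158 - 5318) = 2727 + 6840 = 9567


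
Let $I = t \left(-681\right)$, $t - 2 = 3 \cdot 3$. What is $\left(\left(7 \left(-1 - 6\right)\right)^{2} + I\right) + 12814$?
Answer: $7724$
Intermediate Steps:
$t = 11$ ($t = 2 + 3 \cdot 3 = 2 + 9 = 11$)
$I = -7491$ ($I = 11 \left(-681\right) = -7491$)
$\left(\left(7 \left(-1 - 6\right)\right)^{2} + I\right) + 12814 = \left(\left(7 \left(-1 - 6\right)\right)^{2} - 7491\right) + 12814 = \left(\left(7 \left(-7\right)\right)^{2} - 7491\right) + 12814 = \left(\left(-49\right)^{2} - 7491\right) + 12814 = \left(2401 - 7491\right) + 12814 = -5090 + 12814 = 7724$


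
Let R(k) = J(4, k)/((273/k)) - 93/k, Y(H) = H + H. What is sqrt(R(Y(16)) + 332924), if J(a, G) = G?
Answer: sqrt(1588003567878)/2184 ≈ 577.00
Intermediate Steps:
Y(H) = 2*H
R(k) = -93/k + k**2/273 (R(k) = k/((273/k)) - 93/k = k*(k/273) - 93/k = k**2/273 - 93/k = -93/k + k**2/273)
sqrt(R(Y(16)) + 332924) = sqrt((-25389 + (2*16)**3)/(273*((2*16))) + 332924) = sqrt((1/273)*(-25389 + 32**3)/32 + 332924) = sqrt((1/273)*(1/32)*(-25389 + 32768) + 332924) = sqrt((1/273)*(1/32)*7379 + 332924) = sqrt(7379/8736 + 332924) = sqrt(2908431443/8736) = sqrt(1588003567878)/2184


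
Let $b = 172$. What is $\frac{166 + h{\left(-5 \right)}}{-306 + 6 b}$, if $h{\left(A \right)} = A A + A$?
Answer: $\frac{31}{121} \approx 0.2562$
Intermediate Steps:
$h{\left(A \right)} = A + A^{2}$ ($h{\left(A \right)} = A^{2} + A = A + A^{2}$)
$\frac{166 + h{\left(-5 \right)}}{-306 + 6 b} = \frac{166 - 5 \left(1 - 5\right)}{-306 + 6 \cdot 172} = \frac{166 - -20}{-306 + 1032} = \frac{166 + 20}{726} = 186 \cdot \frac{1}{726} = \frac{31}{121}$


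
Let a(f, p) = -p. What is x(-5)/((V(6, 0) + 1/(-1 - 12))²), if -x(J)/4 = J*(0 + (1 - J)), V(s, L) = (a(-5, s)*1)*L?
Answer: 20280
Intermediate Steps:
V(s, L) = -L*s (V(s, L) = (-s*1)*L = (-s)*L = -L*s)
x(J) = -4*J*(1 - J) (x(J) = -4*J*(0 + (1 - J)) = -4*J*(1 - J))
x(-5)/((V(6, 0) + 1/(-1 - 12))²) = (4*(-5)*(-1 - 5))/((-1*0*6 + 1/(-1 - 12))²) = (4*(-5)*(-6))/((0 + 1/(-13))²) = 120/((0 - 1/13)²) = 120/((-1/13)²) = 120/(1/169) = 120*169 = 20280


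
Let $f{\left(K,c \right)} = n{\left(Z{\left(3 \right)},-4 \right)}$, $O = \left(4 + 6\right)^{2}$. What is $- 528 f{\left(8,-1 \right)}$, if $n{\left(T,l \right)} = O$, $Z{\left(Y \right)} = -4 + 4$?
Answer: $-52800$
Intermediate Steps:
$O = 100$ ($O = 10^{2} = 100$)
$Z{\left(Y \right)} = 0$
$n{\left(T,l \right)} = 100$
$f{\left(K,c \right)} = 100$
$- 528 f{\left(8,-1 \right)} = \left(-528\right) 100 = -52800$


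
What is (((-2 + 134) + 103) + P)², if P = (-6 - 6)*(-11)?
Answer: 134689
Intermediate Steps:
P = 132 (P = -12*(-11) = 132)
(((-2 + 134) + 103) + P)² = (((-2 + 134) + 103) + 132)² = ((132 + 103) + 132)² = (235 + 132)² = 367² = 134689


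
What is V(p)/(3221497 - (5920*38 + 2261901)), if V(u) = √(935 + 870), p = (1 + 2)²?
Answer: 19*√5/734636 ≈ 5.7832e-5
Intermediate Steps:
p = 9 (p = 3² = 9)
V(u) = 19*√5 (V(u) = √1805 = 19*√5)
V(p)/(3221497 - (5920*38 + 2261901)) = (19*√5)/(3221497 - (5920*38 + 2261901)) = (19*√5)/(3221497 - (224960 + 2261901)) = (19*√5)/(3221497 - 1*2486861) = (19*√5)/(3221497 - 2486861) = (19*√5)/734636 = (19*√5)*(1/734636) = 19*√5/734636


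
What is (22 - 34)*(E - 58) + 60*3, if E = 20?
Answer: 636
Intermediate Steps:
(22 - 34)*(E - 58) + 60*3 = (22 - 34)*(20 - 58) + 60*3 = -12*(-38) + 180 = 456 + 180 = 636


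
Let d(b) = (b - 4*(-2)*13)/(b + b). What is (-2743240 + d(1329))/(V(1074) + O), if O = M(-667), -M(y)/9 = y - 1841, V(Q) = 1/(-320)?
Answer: -1166644877920/9599418831 ≈ -121.53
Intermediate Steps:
V(Q) = -1/320
M(y) = 16569 - 9*y (M(y) = -9*(y - 1841) = -9*(-1841 + y) = 16569 - 9*y)
O = 22572 (O = 16569 - 9*(-667) = 16569 + 6003 = 22572)
d(b) = (104 + b)/(2*b) (d(b) = (b + 8*13)/((2*b)) = (b + 104)*(1/(2*b)) = (104 + b)*(1/(2*b)) = (104 + b)/(2*b))
(-2743240 + d(1329))/(V(1074) + O) = (-2743240 + (½)*(104 + 1329)/1329)/(-1/320 + 22572) = (-2743240 + (½)*(1/1329)*1433)/(7223039/320) = (-2743240 + 1433/2658)*(320/7223039) = -7291530487/2658*320/7223039 = -1166644877920/9599418831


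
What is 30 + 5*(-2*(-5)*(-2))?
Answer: -70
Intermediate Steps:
30 + 5*(-2*(-5)*(-2)) = 30 + 5*(10*(-2)) = 30 + 5*(-20) = 30 - 100 = -70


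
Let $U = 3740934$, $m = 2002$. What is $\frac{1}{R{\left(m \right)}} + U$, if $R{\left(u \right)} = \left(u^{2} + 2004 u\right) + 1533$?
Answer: $\frac{30008070423031}{8021545} \approx 3.7409 \cdot 10^{6}$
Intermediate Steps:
$R{\left(u \right)} = 1533 + u^{2} + 2004 u$
$\frac{1}{R{\left(m \right)}} + U = \frac{1}{1533 + 2002^{2} + 2004 \cdot 2002} + 3740934 = \frac{1}{1533 + 4008004 + 4012008} + 3740934 = \frac{1}{8021545} + 3740934 = \frac{30008070423031}{8021545}$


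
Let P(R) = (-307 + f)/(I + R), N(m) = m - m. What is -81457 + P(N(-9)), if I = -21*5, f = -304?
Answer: -8552374/105 ≈ -81451.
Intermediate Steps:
I = -105
N(m) = 0
P(R) = -611/(-105 + R) (P(R) = (-307 - 304)/(-105 + R) = -611/(-105 + R))
-81457 + P(N(-9)) = -81457 - 611/(-105 + 0) = -81457 - 611/(-105) = -81457 - 611*(-1/105) = -81457 + 611/105 = -8552374/105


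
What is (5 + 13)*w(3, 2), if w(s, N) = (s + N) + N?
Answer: 126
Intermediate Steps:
w(s, N) = s + 2*N (w(s, N) = (N + s) + N = s + 2*N)
(5 + 13)*w(3, 2) = (5 + 13)*(3 + 2*2) = 18*(3 + 4) = 18*7 = 126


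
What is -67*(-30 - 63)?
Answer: 6231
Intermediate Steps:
-67*(-30 - 63) = -67*(-93) = 6231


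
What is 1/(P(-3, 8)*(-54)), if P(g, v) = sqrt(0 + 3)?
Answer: -sqrt(3)/162 ≈ -0.010692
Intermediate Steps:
P(g, v) = sqrt(3)
1/(P(-3, 8)*(-54)) = 1/(sqrt(3)*(-54)) = 1/(-54*sqrt(3)) = -sqrt(3)/162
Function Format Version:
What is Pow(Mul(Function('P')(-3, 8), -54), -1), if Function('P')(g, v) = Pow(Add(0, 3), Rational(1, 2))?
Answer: Mul(Rational(-1, 162), Pow(3, Rational(1, 2))) ≈ -0.010692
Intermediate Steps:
Function('P')(g, v) = Pow(3, Rational(1, 2))
Pow(Mul(Function('P')(-3, 8), -54), -1) = Pow(Mul(Pow(3, Rational(1, 2)), -54), -1) = Pow(Mul(-54, Pow(3, Rational(1, 2))), -1) = Mul(Rational(-1, 162), Pow(3, Rational(1, 2)))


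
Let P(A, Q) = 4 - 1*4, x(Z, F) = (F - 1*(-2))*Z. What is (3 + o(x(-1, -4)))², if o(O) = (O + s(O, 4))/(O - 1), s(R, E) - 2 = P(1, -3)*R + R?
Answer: 81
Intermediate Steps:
x(Z, F) = Z*(2 + F) (x(Z, F) = (F + 2)*Z = (2 + F)*Z = Z*(2 + F))
P(A, Q) = 0 (P(A, Q) = 4 - 4 = 0)
s(R, E) = 2 + R (s(R, E) = 2 + (0*R + R) = 2 + (0 + R) = 2 + R)
o(O) = (2 + 2*O)/(-1 + O) (o(O) = (O + (2 + O))/(O - 1) = (2 + 2*O)/(-1 + O))
(3 + o(x(-1, -4)))² = (3 + 2*(1 - (2 - 4))/(-1 - (2 - 4)))² = (3 + 2*(1 - 1*(-2))/(-1 - 1*(-2)))² = (3 + 2*(1 + 2)/(-1 + 2))² = (3 + 2*3/1)² = (3 + 2*1*3)² = (3 + 6)² = 9² = 81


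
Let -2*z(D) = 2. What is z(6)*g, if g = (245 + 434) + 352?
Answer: -1031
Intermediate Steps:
g = 1031 (g = 679 + 352 = 1031)
z(D) = -1 (z(D) = -1/2*2 = -1)
z(6)*g = -1*1031 = -1031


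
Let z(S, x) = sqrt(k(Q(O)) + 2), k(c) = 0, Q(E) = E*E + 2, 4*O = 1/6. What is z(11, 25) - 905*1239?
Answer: -1121295 + sqrt(2) ≈ -1.1213e+6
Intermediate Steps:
O = 1/24 (O = (1/6)/4 = (1*(1/6))/4 = (1/4)*(1/6) = 1/24 ≈ 0.041667)
Q(E) = 2 + E**2 (Q(E) = E**2 + 2 = 2 + E**2)
z(S, x) = sqrt(2) (z(S, x) = sqrt(0 + 2) = sqrt(2))
z(11, 25) - 905*1239 = sqrt(2) - 905*1239 = sqrt(2) - 1121295 = -1121295 + sqrt(2)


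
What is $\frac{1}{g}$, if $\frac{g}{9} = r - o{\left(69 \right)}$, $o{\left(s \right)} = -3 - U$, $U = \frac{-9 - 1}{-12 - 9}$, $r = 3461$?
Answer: $\frac{7}{218262} \approx 3.2072 \cdot 10^{-5}$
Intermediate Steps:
$U = \frac{10}{21}$ ($U = - \frac{10}{-21} = \left(-10\right) \left(- \frac{1}{21}\right) = \frac{10}{21} \approx 0.47619$)
$o{\left(s \right)} = - \frac{73}{21}$ ($o{\left(s \right)} = -3 - \frac{10}{21} = - \frac{73}{21}$)
$g = \frac{218262}{7}$ ($g = 9 \left(3461 - - \frac{73}{21}\right) = 9 \left(3461 + \frac{73}{21}\right) = 9 \cdot \frac{72754}{21} = \frac{218262}{7} \approx 31180.0$)
$\frac{1}{g} = \frac{1}{\frac{218262}{7}} = \frac{7}{218262}$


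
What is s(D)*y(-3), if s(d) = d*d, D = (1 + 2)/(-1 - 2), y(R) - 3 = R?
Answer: 0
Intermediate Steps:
y(R) = 3 + R
D = -1 (D = 3/(-3) = 3*(-1/3) = -1)
s(d) = d**2
s(D)*y(-3) = (-1)**2*(3 - 3) = 1*0 = 0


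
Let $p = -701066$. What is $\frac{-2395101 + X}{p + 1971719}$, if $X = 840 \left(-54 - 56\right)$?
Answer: $- \frac{829167}{423551} \approx -1.9577$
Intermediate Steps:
$X = -92400$ ($X = 840 \left(-110\right) = -92400$)
$\frac{-2395101 + X}{p + 1971719} = \frac{-2395101 - 92400}{-701066 + 1971719} = - \frac{2487501}{1270653} = \left(-2487501\right) \frac{1}{1270653} = - \frac{829167}{423551}$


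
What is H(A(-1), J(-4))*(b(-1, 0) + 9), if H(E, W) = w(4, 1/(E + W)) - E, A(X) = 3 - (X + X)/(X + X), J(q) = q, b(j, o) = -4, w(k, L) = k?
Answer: 10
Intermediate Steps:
A(X) = 2 (A(X) = 3 - 2*X/(2*X) = 3 - 2*X*1/(2*X) = 3 - 1*1 = 3 - 1 = 2)
H(E, W) = 4 - E
H(A(-1), J(-4))*(b(-1, 0) + 9) = (4 - 1*2)*(-4 + 9) = (4 - 2)*5 = 2*5 = 10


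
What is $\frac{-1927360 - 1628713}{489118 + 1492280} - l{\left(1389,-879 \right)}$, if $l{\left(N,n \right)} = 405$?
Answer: $- \frac{806022263}{1981398} \approx -406.79$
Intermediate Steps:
$\frac{-1927360 - 1628713}{489118 + 1492280} - l{\left(1389,-879 \right)} = \frac{-1927360 - 1628713}{489118 + 1492280} - 405 = - \frac{3556073}{1981398} - 405 = - \frac{806022263}{1981398}$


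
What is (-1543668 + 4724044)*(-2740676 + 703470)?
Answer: -6479081069456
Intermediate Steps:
(-1543668 + 4724044)*(-2740676 + 703470) = 3180376*(-2037206) = -6479081069456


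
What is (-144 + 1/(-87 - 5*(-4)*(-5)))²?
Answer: 725171041/34969 ≈ 20738.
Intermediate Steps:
(-144 + 1/(-87 - 5*(-4)*(-5)))² = (-144 + 1/(-87 + 20*(-5)))² = (-144 + 1/(-87 - 100))² = (-144 + 1/(-187))² = (-144 - 1/187)² = (-26929/187)² = 725171041/34969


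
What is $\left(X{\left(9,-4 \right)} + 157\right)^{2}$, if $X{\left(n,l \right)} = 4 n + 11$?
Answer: $41616$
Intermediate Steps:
$X{\left(n,l \right)} = 11 + 4 n$
$\left(X{\left(9,-4 \right)} + 157\right)^{2} = \left(\left(11 + 4 \cdot 9\right) + 157\right)^{2} = \left(\left(11 + 36\right) + 157\right)^{2} = \left(47 + 157\right)^{2} = 204^{2} = 41616$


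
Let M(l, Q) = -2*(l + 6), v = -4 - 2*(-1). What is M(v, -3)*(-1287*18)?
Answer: 185328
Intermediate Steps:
v = -2 (v = -4 + 2 = -2)
M(l, Q) = -12 - 2*l (M(l, Q) = -2*(6 + l) = -12 - 2*l)
M(v, -3)*(-1287*18) = (-12 - 2*(-2))*(-1287*18) = (-12 + 4)*(-23166) = -8*(-23166) = 185328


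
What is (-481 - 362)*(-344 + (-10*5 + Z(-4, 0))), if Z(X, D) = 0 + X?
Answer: 335514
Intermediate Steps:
Z(X, D) = X
(-481 - 362)*(-344 + (-10*5 + Z(-4, 0))) = (-481 - 362)*(-344 + (-10*5 - 4)) = -843*(-344 + (-50 - 4)) = -843*(-344 - 54) = -843*(-398) = 335514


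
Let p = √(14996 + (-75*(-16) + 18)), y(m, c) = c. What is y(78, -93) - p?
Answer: -93 - 11*√134 ≈ -220.33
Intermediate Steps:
p = 11*√134 (p = √(14996 + (1200 + 18)) = √(14996 + 1218) = √16214 = 11*√134 ≈ 127.33)
y(78, -93) - p = -93 - 11*√134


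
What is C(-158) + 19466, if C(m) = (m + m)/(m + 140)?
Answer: 175352/9 ≈ 19484.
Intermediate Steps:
C(m) = 2*m/(140 + m) (C(m) = (2*m)/(140 + m) = 2*m/(140 + m))
C(-158) + 19466 = 2*(-158)/(140 - 158) + 19466 = 2*(-158)/(-18) + 19466 = 2*(-158)*(-1/18) + 19466 = 158/9 + 19466 = 175352/9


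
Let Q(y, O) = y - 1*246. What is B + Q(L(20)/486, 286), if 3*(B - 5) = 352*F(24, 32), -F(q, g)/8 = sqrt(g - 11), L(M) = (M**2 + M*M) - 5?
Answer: -38777/162 - 2816*sqrt(21)/3 ≈ -4540.9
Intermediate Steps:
L(M) = -5 + 2*M**2 (L(M) = (M**2 + M**2) - 5 = 2*M**2 - 5 = -5 + 2*M**2)
F(q, g) = -8*sqrt(-11 + g) (F(q, g) = -8*sqrt(g - 11) = -8*sqrt(-11 + g))
Q(y, O) = -246 + y (Q(y, O) = y - 246 = -246 + y)
B = 5 - 2816*sqrt(21)/3 (B = 5 + (352*(-8*sqrt(-11 + 32)))/3 = 5 + (352*(-8*sqrt(21)))/3 = 5 + (-2816*sqrt(21))/3 = 5 - 2816*sqrt(21)/3 ≈ -4296.5)
B + Q(L(20)/486, 286) = (5 - 2816*sqrt(21)/3) + (-246 + (-5 + 2*20**2)/486) = (5 - 2816*sqrt(21)/3) + (-246 + (-5 + 2*400)*(1/486)) = (5 - 2816*sqrt(21)/3) + (-246 + (-5 + 800)*(1/486)) = (5 - 2816*sqrt(21)/3) + (-246 + 795*(1/486)) = (5 - 2816*sqrt(21)/3) + (-246 + 265/162) = (5 - 2816*sqrt(21)/3) - 39587/162 = -38777/162 - 2816*sqrt(21)/3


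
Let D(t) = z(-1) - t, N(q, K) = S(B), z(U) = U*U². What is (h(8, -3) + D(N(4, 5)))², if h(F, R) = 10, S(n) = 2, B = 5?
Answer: 49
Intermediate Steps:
z(U) = U³
N(q, K) = 2
D(t) = -1 - t (D(t) = (-1)³ - t = -1 - t)
(h(8, -3) + D(N(4, 5)))² = (10 + (-1 - 1*2))² = (10 + (-1 - 2))² = (10 - 3)² = 7² = 49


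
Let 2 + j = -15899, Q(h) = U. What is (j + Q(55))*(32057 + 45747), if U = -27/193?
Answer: -238774251680/193 ≈ -1.2372e+9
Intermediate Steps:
U = -27/193 (U = -27*1/193 = -27/193 ≈ -0.13990)
Q(h) = -27/193
j = -15901 (j = -2 - 15899 = -15901)
(j + Q(55))*(32057 + 45747) = (-15901 - 27/193)*(32057 + 45747) = -3068920/193*77804 = -238774251680/193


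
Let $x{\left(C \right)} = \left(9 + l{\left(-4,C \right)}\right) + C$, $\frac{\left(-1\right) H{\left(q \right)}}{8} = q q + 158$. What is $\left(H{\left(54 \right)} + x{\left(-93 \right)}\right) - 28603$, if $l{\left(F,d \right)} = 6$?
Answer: $-53273$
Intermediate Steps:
$H{\left(q \right)} = -1264 - 8 q^{2}$ ($H{\left(q \right)} = - 8 \left(q q + 158\right) = - 8 \left(q^{2} + 158\right) = - 8 \left(158 + q^{2}\right) = -1264 - 8 q^{2}$)
$x{\left(C \right)} = 15 + C$ ($x{\left(C \right)} = \left(9 + 6\right) + C = 15 + C$)
$\left(H{\left(54 \right)} + x{\left(-93 \right)}\right) - 28603 = \left(\left(-1264 - 8 \cdot 54^{2}\right) + \left(15 - 93\right)\right) - 28603 = \left(\left(-1264 - 23328\right) - 78\right) - 28603 = \left(-24592 - 78\right) - 28603 = -24670 - 28603 = -53273$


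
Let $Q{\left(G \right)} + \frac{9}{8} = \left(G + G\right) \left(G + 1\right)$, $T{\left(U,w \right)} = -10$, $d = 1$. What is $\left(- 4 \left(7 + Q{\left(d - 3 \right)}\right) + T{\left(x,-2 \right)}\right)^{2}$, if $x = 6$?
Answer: $\frac{9801}{4} \approx 2450.3$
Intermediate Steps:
$Q{\left(G \right)} = - \frac{9}{8} + 2 G \left(1 + G\right)$ ($Q{\left(G \right)} = - \frac{9}{8} + \left(G + G\right) \left(G + 1\right) = - \frac{9}{8} + 2 G \left(1 + G\right)$)
$\left(- 4 \left(7 + Q{\left(d - 3 \right)}\right) + T{\left(x,-2 \right)}\right)^{2} = \left(- 4 \left(7 + \left(- \frac{9}{8} + 2 \left(1 - 3\right) + 2 \left(1 - 3\right)^{2}\right)\right) - 10\right)^{2} = \left(- 4 \left(7 + \left(- \frac{9}{8} + 2 \left(-2\right) + 2 \left(-2\right)^{2}\right)\right) - 10\right)^{2} = \left(- 4 \left(7 - - \frac{23}{8}\right) - 10\right)^{2} = \left(- 4 \left(7 + \frac{23}{8}\right) - 10\right)^{2} = \left(\left(-4\right) \frac{79}{8} - 10\right)^{2} = \left(- \frac{79}{2} - 10\right)^{2} = \left(- \frac{99}{2}\right)^{2} = \frac{9801}{4}$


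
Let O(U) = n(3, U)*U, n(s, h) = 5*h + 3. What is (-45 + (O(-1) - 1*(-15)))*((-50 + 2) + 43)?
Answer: 140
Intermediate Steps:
n(s, h) = 3 + 5*h
O(U) = U*(3 + 5*U) (O(U) = (3 + 5*U)*U = U*(3 + 5*U))
(-45 + (O(-1) - 1*(-15)))*((-50 + 2) + 43) = (-45 + (-(3 + 5*(-1)) - 1*(-15)))*((-50 + 2) + 43) = (-45 + (-(3 - 5) + 15))*(-48 + 43) = (-45 + (-1*(-2) + 15))*(-5) = (-45 + (2 + 15))*(-5) = (-45 + 17)*(-5) = -28*(-5) = 140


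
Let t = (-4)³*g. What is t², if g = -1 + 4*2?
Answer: 200704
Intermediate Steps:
g = 7 (g = -1 + 8 = 7)
t = -448 (t = (-4)³*7 = -64*7 = -448)
t² = (-448)² = 200704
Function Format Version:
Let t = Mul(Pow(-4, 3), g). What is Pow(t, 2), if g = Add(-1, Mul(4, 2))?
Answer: 200704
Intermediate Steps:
g = 7 (g = Add(-1, 8) = 7)
t = -448 (t = Mul(Pow(-4, 3), 7) = Mul(-64, 7) = -448)
Pow(t, 2) = Pow(-448, 2) = 200704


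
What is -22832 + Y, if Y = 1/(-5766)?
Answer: -131649313/5766 ≈ -22832.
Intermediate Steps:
Y = -1/5766 ≈ -0.00017343
-22832 + Y = -22832 - 1/5766 = -131649313/5766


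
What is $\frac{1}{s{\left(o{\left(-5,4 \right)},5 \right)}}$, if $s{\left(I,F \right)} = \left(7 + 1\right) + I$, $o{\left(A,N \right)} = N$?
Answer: $\frac{1}{12} \approx 0.083333$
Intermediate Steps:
$s{\left(I,F \right)} = 8 + I$
$\frac{1}{s{\left(o{\left(-5,4 \right)},5 \right)}} = \frac{1}{8 + 4} = \frac{1}{12}$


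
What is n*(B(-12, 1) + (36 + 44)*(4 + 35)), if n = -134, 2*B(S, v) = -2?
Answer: -417946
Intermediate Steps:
B(S, v) = -1 (B(S, v) = (1/2)*(-2) = -1)
n*(B(-12, 1) + (36 + 44)*(4 + 35)) = -134*(-1 + (36 + 44)*(4 + 35)) = -134*(-1 + 80*39) = -134*(-1 + 3120) = -134*3119 = -417946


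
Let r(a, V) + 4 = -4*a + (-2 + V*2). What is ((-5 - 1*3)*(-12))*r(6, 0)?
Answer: -2880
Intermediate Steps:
r(a, V) = -6 - 4*a + 2*V (r(a, V) = -4 + (-4*a + (-2 + V*2)) = -4 + (-4*a + (-2 + 2*V)) = -4 + (-2 - 4*a + 2*V) = -6 - 4*a + 2*V)
((-5 - 1*3)*(-12))*r(6, 0) = ((-5 - 1*3)*(-12))*(-6 - 4*6 + 2*0) = ((-5 - 3)*(-12))*(-6 - 24 + 0) = -8*(-12)*(-30) = 96*(-30) = -2880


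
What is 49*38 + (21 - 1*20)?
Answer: 1863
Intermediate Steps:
49*38 + (21 - 1*20) = 1862 + (21 - 20) = 1862 + 1 = 1863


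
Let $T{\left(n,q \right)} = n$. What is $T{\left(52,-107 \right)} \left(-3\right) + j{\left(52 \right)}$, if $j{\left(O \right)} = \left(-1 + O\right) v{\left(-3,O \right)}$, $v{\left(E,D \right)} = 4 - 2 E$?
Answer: $354$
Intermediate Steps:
$j{\left(O \right)} = -10 + 10 O$ ($j{\left(O \right)} = \left(-1 + O\right) \left(4 - -6\right) = \left(-1 + O\right) \left(4 + 6\right) = \left(-1 + O\right) 10 = -10 + 10 O$)
$T{\left(52,-107 \right)} \left(-3\right) + j{\left(52 \right)} = 52 \left(-3\right) + \left(-10 + 10 \cdot 52\right) = -156 + \left(-10 + 520\right) = -156 + 510 = 354$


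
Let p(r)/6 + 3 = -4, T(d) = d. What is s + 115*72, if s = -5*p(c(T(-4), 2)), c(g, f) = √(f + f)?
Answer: 8490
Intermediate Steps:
c(g, f) = √2*√f (c(g, f) = √(2*f) = √2*√f)
p(r) = -42 (p(r) = -18 + 6*(-4) = -18 - 24 = -42)
s = 210 (s = -5*(-42) = 210)
s + 115*72 = 210 + 115*72 = 210 + 8280 = 8490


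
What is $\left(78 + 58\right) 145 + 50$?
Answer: $19770$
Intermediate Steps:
$\left(78 + 58\right) 145 + 50 = 136 \cdot 145 + 50 = 19720 + 50 = 19770$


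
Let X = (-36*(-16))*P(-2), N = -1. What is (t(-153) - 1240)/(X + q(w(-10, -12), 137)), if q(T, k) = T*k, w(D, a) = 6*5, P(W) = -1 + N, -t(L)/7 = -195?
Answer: 125/2958 ≈ 0.042258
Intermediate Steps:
t(L) = 1365 (t(L) = -7*(-195) = 1365)
P(W) = -2 (P(W) = -1 - 1 = -2)
X = -1152 (X = -36*(-16)*(-2) = 576*(-2) = -1152)
w(D, a) = 30
(t(-153) - 1240)/(X + q(w(-10, -12), 137)) = (1365 - 1240)/(-1152 + 30*137) = 125/(-1152 + 4110) = 125/2958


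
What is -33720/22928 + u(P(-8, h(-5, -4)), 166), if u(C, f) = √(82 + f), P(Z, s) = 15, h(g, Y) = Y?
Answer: -4215/2866 + 2*√62 ≈ 14.277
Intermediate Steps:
-33720/22928 + u(P(-8, h(-5, -4)), 166) = -33720/22928 + √(82 + 166) = -33720*1/22928 + √248 = -4215/2866 + 2*√62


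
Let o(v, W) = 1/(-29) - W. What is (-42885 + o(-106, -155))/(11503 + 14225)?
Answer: -413057/248704 ≈ -1.6608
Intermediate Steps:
o(v, W) = -1/29 - W
(-42885 + o(-106, -155))/(11503 + 14225) = (-42885 + (-1/29 - 1*(-155)))/(11503 + 14225) = (-42885 + (-1/29 + 155))/25728 = (-42885 + 4494/29)*(1/25728) = -1239171/29*1/25728 = -413057/248704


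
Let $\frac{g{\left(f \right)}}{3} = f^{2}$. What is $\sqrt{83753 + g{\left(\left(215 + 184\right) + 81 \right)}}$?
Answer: $\sqrt{774953} \approx 880.31$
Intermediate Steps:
$g{\left(f \right)} = 3 f^{2}$
$\sqrt{83753 + g{\left(\left(215 + 184\right) + 81 \right)}} = \sqrt{83753 + 3 \left(\left(215 + 184\right) + 81\right)^{2}} = \sqrt{83753 + 3 \left(399 + 81\right)^{2}} = \sqrt{83753 + 3 \cdot 480^{2}} = \sqrt{83753 + 3 \cdot 230400} = \sqrt{83753 + 691200} = \sqrt{774953}$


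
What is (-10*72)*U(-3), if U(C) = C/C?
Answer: -720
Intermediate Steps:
U(C) = 1
(-10*72)*U(-3) = -10*72*1 = -720*1 = -720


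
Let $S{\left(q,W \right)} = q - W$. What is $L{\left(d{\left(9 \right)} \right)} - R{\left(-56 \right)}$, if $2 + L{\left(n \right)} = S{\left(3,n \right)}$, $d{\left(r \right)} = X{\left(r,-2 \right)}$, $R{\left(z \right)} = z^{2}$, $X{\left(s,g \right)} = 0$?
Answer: $-3135$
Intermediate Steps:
$d{\left(r \right)} = 0$
$L{\left(n \right)} = 1 - n$ ($L{\left(n \right)} = -2 - \left(-3 + n\right) = 1 - n$)
$L{\left(d{\left(9 \right)} \right)} - R{\left(-56 \right)} = \left(1 - 0\right) - \left(-56\right)^{2} = \left(1 + 0\right) - 3136 = 1 - 3136 = -3135$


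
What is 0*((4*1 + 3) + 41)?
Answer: 0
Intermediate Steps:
0*((4*1 + 3) + 41) = 0*((4 + 3) + 41) = 0*(7 + 41) = 0*48 = 0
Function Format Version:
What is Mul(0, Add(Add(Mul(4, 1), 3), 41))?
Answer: 0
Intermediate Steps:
Mul(0, Add(Add(Mul(4, 1), 3), 41)) = Mul(0, Add(Add(4, 3), 41)) = Mul(0, Add(7, 41)) = Mul(0, 48) = 0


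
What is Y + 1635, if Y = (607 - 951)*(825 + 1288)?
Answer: -725237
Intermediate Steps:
Y = -726872 (Y = -344*2113 = -726872)
Y + 1635 = -726872 + 1635 = -725237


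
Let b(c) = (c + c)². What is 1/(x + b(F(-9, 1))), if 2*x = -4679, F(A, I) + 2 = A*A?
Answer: 2/45249 ≈ 4.4200e-5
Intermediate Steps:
F(A, I) = -2 + A² (F(A, I) = -2 + A*A = -2 + A²)
x = -4679/2 (x = (½)*(-4679) = -4679/2 ≈ -2339.5)
b(c) = 4*c² (b(c) = (2*c)² = 4*c²)
1/(x + b(F(-9, 1))) = 1/(-4679/2 + 4*(-2 + (-9)²)²) = 1/(-4679/2 + 4*(-2 + 81)²) = 1/(-4679/2 + 4*79²) = 1/(-4679/2 + 4*6241) = 1/(-4679/2 + 24964) = 1/(45249/2) = 2/45249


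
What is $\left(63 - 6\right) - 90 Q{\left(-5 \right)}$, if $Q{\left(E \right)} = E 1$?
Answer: $507$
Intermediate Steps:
$Q{\left(E \right)} = E$
$\left(63 - 6\right) - 90 Q{\left(-5 \right)} = \left(63 - 6\right) - -450 = 57 + 450 = 507$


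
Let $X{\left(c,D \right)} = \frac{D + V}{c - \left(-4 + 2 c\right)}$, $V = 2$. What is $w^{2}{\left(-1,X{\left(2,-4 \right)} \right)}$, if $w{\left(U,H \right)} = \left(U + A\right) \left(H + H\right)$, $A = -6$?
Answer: $196$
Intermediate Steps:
$X{\left(c,D \right)} = \frac{2 + D}{4 - c}$ ($X{\left(c,D \right)} = \frac{D + 2}{c - \left(-4 + 2 c\right)} = \frac{2 + D}{c - \left(-4 + 2 c\right)} = \frac{2 + D}{4 - c}$)
$w{\left(U,H \right)} = 2 H \left(-6 + U\right)$ ($w{\left(U,H \right)} = \left(U - 6\right) \left(H + H\right) = \left(-6 + U\right) 2 H = 2 H \left(-6 + U\right)$)
$w^{2}{\left(-1,X{\left(2,-4 \right)} \right)} = \left(2 \frac{-2 - -4}{-4 + 2} \left(-6 - 1\right)\right)^{2} = \left(2 \frac{-2 + 4}{-2} \left(-7\right)\right)^{2} = \left(2 \left(\left(- \frac{1}{2}\right) 2\right) \left(-7\right)\right)^{2} = \left(2 \left(-1\right) \left(-7\right)\right)^{2} = 14^{2} = 196$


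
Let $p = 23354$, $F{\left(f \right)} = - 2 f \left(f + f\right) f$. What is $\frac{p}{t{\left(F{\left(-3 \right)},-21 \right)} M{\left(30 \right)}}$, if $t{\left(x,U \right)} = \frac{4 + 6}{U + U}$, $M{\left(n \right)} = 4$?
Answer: $- \frac{245217}{10} \approx -24522.0$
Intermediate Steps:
$F{\left(f \right)} = - 4 f^{3}$ ($F{\left(f \right)} = - 2 f 2 f f = - 2 \cdot 2 f^{2} f = - 4 f^{2} f = - 4 f^{3}$)
$t{\left(x,U \right)} = \frac{5}{U}$ ($t{\left(x,U \right)} = \frac{10}{2 U} = 10 \frac{1}{2 U} = \frac{5}{U}$)
$\frac{p}{t{\left(F{\left(-3 \right)},-21 \right)} M{\left(30 \right)}} = \frac{23354}{\frac{5}{-21} \cdot 4} = \frac{23354}{5 \left(- \frac{1}{21}\right) 4} = \frac{23354}{\left(- \frac{5}{21}\right) 4} = \frac{23354}{- \frac{20}{21}} = 23354 \left(- \frac{21}{20}\right) = - \frac{245217}{10}$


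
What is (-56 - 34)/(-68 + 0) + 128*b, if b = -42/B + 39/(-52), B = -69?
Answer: -13109/782 ≈ -16.763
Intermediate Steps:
b = -13/92 (b = -42/(-69) + 39/(-52) = -42*(-1/69) + 39*(-1/52) = 14/23 - ¾ = -13/92 ≈ -0.14130)
(-56 - 34)/(-68 + 0) + 128*b = (-56 - 34)/(-68 + 0) + 128*(-13/92) = -90/(-68) - 416/23 = -90*(-1/68) - 416/23 = 45/34 - 416/23 = -13109/782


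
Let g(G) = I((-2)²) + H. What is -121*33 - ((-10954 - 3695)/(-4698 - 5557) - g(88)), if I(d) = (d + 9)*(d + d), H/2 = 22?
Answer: -39445124/10255 ≈ -3846.4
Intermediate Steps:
H = 44 (H = 2*22 = 44)
I(d) = 2*d*(9 + d) (I(d) = (9 + d)*(2*d) = 2*d*(9 + d))
g(G) = 148 (g(G) = 2*(-2)²*(9 + (-2)²) + 44 = 2*4*(9 + 4) + 44 = 2*4*13 + 44 = 104 + 44 = 148)
-121*33 - ((-10954 - 3695)/(-4698 - 5557) - g(88)) = -121*33 - ((-10954 - 3695)/(-4698 - 5557) - 1*148) = -3993 - (-14649/(-10255) - 148) = -3993 - (-14649*(-1/10255) - 148) = -3993 - (14649/10255 - 148) = -3993 - 1*(-1503091/10255) = -3993 + 1503091/10255 = -39445124/10255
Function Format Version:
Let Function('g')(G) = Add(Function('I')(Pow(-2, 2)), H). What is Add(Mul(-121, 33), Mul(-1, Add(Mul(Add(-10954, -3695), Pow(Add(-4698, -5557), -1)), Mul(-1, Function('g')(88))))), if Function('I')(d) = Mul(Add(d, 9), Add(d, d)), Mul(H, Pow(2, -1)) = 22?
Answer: Rational(-39445124, 10255) ≈ -3846.4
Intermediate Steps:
H = 44 (H = Mul(2, 22) = 44)
Function('I')(d) = Mul(2, d, Add(9, d)) (Function('I')(d) = Mul(Add(9, d), Mul(2, d)) = Mul(2, d, Add(9, d)))
Function('g')(G) = 148 (Function('g')(G) = Add(Mul(2, Pow(-2, 2), Add(9, Pow(-2, 2))), 44) = Add(Mul(2, 4, Add(9, 4)), 44) = Add(Mul(2, 4, 13), 44) = Add(104, 44) = 148)
Add(Mul(-121, 33), Mul(-1, Add(Mul(Add(-10954, -3695), Pow(Add(-4698, -5557), -1)), Mul(-1, Function('g')(88))))) = Add(Mul(-121, 33), Mul(-1, Add(Mul(Add(-10954, -3695), Pow(Add(-4698, -5557), -1)), Mul(-1, 148)))) = Add(-3993, Mul(-1, Add(Mul(-14649, Pow(-10255, -1)), -148))) = Add(-3993, Mul(-1, Add(Mul(-14649, Rational(-1, 10255)), -148))) = Add(-3993, Mul(-1, Add(Rational(14649, 10255), -148))) = Add(-3993, Mul(-1, Rational(-1503091, 10255))) = Add(-3993, Rational(1503091, 10255)) = Rational(-39445124, 10255)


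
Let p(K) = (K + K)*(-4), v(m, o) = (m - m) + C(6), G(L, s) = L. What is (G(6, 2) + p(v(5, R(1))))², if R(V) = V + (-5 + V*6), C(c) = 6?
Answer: 1764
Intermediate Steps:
R(V) = -5 + 7*V (R(V) = V + (-5 + 6*V) = -5 + 7*V)
v(m, o) = 6 (v(m, o) = (m - m) + 6 = 0 + 6 = 6)
p(K) = -8*K (p(K) = (2*K)*(-4) = -8*K)
(G(6, 2) + p(v(5, R(1))))² = (6 - 8*6)² = (6 - 48)² = (-42)² = 1764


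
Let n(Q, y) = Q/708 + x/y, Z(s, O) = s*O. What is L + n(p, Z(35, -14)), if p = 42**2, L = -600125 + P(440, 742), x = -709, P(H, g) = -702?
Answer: -17369794709/28910 ≈ -6.0082e+5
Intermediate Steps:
Z(s, O) = O*s
L = -600827 (L = -600125 - 702 = -600827)
p = 1764
n(Q, y) = -709/y + Q/708 (n(Q, y) = Q/708 - 709/y = -709/y + Q/708)
L + n(p, Z(35, -14)) = -600827 + (-709/((-14*35)) + (1/708)*1764) = -600827 + (-709/(-490) + 147/59) = -600827 + (-709*(-1/490) + 147/59) = -600827 + (709/490 + 147/59) = -600827 + 113861/28910 = -17369794709/28910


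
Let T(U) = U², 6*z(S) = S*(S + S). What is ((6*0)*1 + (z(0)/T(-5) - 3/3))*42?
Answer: -42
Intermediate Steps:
z(S) = S²/3 (z(S) = (S*(S + S))/6 = (S*(2*S))/6 = (2*S²)/6 = S²/3)
((6*0)*1 + (z(0)/T(-5) - 3/3))*42 = ((6*0)*1 + (((⅓)*0²)/((-5)²) - 3/3))*42 = (0*1 + (((⅓)*0)/25 - 3*⅓))*42 = (0 + (0*(1/25) - 1))*42 = (0 + (0 - 1))*42 = (0 - 1)*42 = -1*42 = -42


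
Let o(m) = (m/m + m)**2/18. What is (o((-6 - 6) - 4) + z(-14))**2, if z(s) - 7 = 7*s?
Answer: 24649/4 ≈ 6162.3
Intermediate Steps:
o(m) = (1 + m)**2/18 (o(m) = (1 + m)**2*(1/18) = (1 + m)**2/18)
z(s) = 7 + 7*s
(o((-6 - 6) - 4) + z(-14))**2 = ((1 + ((-6 - 6) - 4))**2/18 + (7 + 7*(-14)))**2 = ((1 + (-12 - 4))**2/18 + (7 - 98))**2 = ((1 - 16)**2/18 - 91)**2 = ((1/18)*(-15)**2 - 91)**2 = ((1/18)*225 - 91)**2 = (25/2 - 91)**2 = (-157/2)**2 = 24649/4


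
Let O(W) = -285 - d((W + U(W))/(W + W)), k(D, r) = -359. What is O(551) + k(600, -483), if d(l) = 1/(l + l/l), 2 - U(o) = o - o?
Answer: -1066922/1655 ≈ -644.67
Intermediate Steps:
U(o) = 2 (U(o) = 2 - (o - o) = 2 - 1*0 = 2 + 0 = 2)
d(l) = 1/(1 + l) (d(l) = 1/(l + 1) = 1/(1 + l))
O(W) = -285 - 1/(1 + (2 + W)/(2*W)) (O(W) = -285 - 1/(1 + (W + 2)/(W + W)) = -285 - 1/(1 + (2 + W)/((2*W))) = -285 - 1/(1 + (2 + W)*(1/(2*W))) = -285 - 1/(1 + (2 + W)/(2*W)))
O(551) + k(600, -483) = (-570 - 857*551)/(2 + 3*551) - 359 = (-570 - 472207)/(2 + 1653) - 359 = -472777/1655 - 359 = -1066922/1655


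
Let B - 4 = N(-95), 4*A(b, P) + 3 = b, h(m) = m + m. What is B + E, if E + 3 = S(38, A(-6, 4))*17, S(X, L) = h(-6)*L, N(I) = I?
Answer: 365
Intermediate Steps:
h(m) = 2*m
A(b, P) = -¾ + b/4
S(X, L) = -12*L (S(X, L) = (2*(-6))*L = -12*L)
B = -91 (B = 4 - 95 = -91)
E = 456 (E = -3 - 12*(-¾ + (¼)*(-6))*17 = -3 - 12*(-¾ - 3/2)*17 = -3 - 12*(-9/4)*17 = -3 + 27*17 = -3 + 459 = 456)
B + E = -91 + 456 = 365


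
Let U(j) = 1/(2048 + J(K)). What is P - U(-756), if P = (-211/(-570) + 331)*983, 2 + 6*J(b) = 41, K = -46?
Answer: 762918123367/2342130 ≈ 3.2574e+5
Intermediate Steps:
J(b) = 13/2 (J(b) = -1/3 + (1/6)*41 = -1/3 + 41/6 = 13/2)
U(j) = 2/4109 (U(j) = 1/(2048 + 13/2) = 1/(4109/2) = 2/4109)
P = 185670023/570 (P = (-211*(-1/570) + 331)*983 = (211/570 + 331)*983 = (188881/570)*983 = 185670023/570 ≈ 3.2574e+5)
P - U(-756) = 185670023/570 - 1*2/4109 = 185670023/570 - 2/4109 = 762918123367/2342130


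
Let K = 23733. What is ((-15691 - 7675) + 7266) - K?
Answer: -39833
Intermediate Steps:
((-15691 - 7675) + 7266) - K = ((-15691 - 7675) + 7266) - 1*23733 = (-23366 + 7266) - 23733 = -16100 - 23733 = -39833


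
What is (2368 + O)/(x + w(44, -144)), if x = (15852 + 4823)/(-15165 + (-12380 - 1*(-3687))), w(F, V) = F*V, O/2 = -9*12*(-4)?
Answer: -77109056/151184963 ≈ -0.51003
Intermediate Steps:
O = 864 (O = 2*(-9*12*(-4)) = 2*(-108*(-4)) = 2*432 = 864)
x = -20675/23858 (x = 20675/(-15165 + (-12380 + 3687)) = 20675/(-15165 - 8693) = 20675/(-23858) = 20675*(-1/23858) = -20675/23858 ≈ -0.86659)
(2368 + O)/(x + w(44, -144)) = (2368 + 864)/(-20675/23858 + 44*(-144)) = 3232/(-20675/23858 - 6336) = 3232/(-151184963/23858) = 3232*(-23858/151184963) = -77109056/151184963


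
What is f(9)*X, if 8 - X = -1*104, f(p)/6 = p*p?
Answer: 54432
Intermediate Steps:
f(p) = 6*p² (f(p) = 6*(p*p) = 6*p²)
X = 112 (X = 8 - (-1)*104 = 8 - 1*(-104) = 8 + 104 = 112)
f(9)*X = (6*9²)*112 = (6*81)*112 = 486*112 = 54432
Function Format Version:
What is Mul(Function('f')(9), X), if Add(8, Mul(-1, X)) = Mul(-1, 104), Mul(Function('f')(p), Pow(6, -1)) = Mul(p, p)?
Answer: 54432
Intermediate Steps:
Function('f')(p) = Mul(6, Pow(p, 2)) (Function('f')(p) = Mul(6, Mul(p, p)) = Mul(6, Pow(p, 2)))
X = 112 (X = Add(8, Mul(-1, Mul(-1, 104))) = Add(8, Mul(-1, -104)) = Add(8, 104) = 112)
Mul(Function('f')(9), X) = Mul(Mul(6, Pow(9, 2)), 112) = Mul(Mul(6, 81), 112) = Mul(486, 112) = 54432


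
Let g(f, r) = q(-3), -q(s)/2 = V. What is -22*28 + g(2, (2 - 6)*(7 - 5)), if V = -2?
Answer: -612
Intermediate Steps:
q(s) = 4 (q(s) = -2*(-2) = 4)
g(f, r) = 4
-22*28 + g(2, (2 - 6)*(7 - 5)) = -22*28 + 4 = -616 + 4 = -612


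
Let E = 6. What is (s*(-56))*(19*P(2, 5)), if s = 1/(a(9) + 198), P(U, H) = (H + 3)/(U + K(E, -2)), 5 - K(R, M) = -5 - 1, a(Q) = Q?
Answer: -8512/2691 ≈ -3.1631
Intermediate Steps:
K(R, M) = 11 (K(R, M) = 5 - (-5 - 1) = 5 - 1*(-6) = 5 + 6 = 11)
P(U, H) = (3 + H)/(11 + U) (P(U, H) = (H + 3)/(U + 11) = (3 + H)/(11 + U))
s = 1/207 (s = 1/(9 + 198) = 1/207 ≈ 0.0048309)
(s*(-56))*(19*P(2, 5)) = ((1/207)*(-56))*(19*((3 + 5)/(11 + 2))) = -1064*8/13/207 = -1064*(1/13)*8/207 = -1064*8/(207*13) = -56/207*152/13 = -8512/2691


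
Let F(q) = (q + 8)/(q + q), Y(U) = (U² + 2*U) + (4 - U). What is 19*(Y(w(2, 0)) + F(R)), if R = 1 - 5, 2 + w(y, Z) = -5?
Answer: 1729/2 ≈ 864.50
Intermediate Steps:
w(y, Z) = -7 (w(y, Z) = -2 - 5 = -7)
R = -4
Y(U) = 4 + U + U²
F(q) = (8 + q)/(2*q) (F(q) = (8 + q)/((2*q)) = (8 + q)*(1/(2*q)) = (8 + q)/(2*q))
19*(Y(w(2, 0)) + F(R)) = 19*((4 - 7 + (-7)²) + (½)*(8 - 4)/(-4)) = 19*((4 - 7 + 49) + (½)*(-¼)*4) = 19*(46 - ½) = 19*(91/2) = 1729/2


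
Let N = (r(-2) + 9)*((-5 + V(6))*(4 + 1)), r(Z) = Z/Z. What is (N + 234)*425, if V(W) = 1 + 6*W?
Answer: 779450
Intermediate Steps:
r(Z) = 1
N = 1600 (N = (1 + 9)*((-5 + (1 + 6*6))*(4 + 1)) = 10*((-5 + (1 + 36))*5) = 10*((-5 + 37)*5) = 10*(32*5) = 10*160 = 1600)
(N + 234)*425 = (1600 + 234)*425 = 1834*425 = 779450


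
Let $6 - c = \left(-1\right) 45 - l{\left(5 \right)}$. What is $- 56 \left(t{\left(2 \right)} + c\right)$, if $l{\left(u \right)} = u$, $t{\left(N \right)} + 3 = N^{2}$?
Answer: $-3192$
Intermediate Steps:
$t{\left(N \right)} = -3 + N^{2}$
$c = 56$ ($c = 6 - \left(\left(-1\right) 45 - 5\right) = 6 - \left(-45 - 5\right) = 6 - -50 = 6 + 50 = 56$)
$- 56 \left(t{\left(2 \right)} + c\right) = - 56 \left(\left(-3 + 2^{2}\right) + 56\right) = - 56 \left(\left(-3 + 4\right) + 56\right) = - 56 \left(1 + 56\right) = \left(-56\right) 57 = -3192$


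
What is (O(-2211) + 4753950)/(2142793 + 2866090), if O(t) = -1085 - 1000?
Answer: 4751865/5008883 ≈ 0.94869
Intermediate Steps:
O(t) = -2085
(O(-2211) + 4753950)/(2142793 + 2866090) = (-2085 + 4753950)/(2142793 + 2866090) = 4751865/5008883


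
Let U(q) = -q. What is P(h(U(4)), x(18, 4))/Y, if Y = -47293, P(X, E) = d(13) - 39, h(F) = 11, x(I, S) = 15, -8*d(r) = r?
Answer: 325/378344 ≈ 0.00085901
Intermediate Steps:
d(r) = -r/8
P(X, E) = -325/8 (P(X, E) = -⅛*13 - 39 = -13/8 - 39 = -325/8)
P(h(U(4)), x(18, 4))/Y = -325/8/(-47293) = -325/8*(-1/47293) = 325/378344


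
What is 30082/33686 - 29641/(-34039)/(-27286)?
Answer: 13969403380951/15643578877822 ≈ 0.89298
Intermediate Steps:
30082/33686 - 29641/(-34039)/(-27286) = 30082*(1/33686) - 29641*(-1/34039)*(-1/27286) = 15041/16843 + (29641/34039)*(-1/27286) = 15041/16843 - 29641/928788154 = 13969403380951/15643578877822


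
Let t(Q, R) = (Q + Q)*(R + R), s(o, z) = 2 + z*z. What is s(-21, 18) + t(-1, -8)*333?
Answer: 10982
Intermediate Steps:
s(o, z) = 2 + z²
t(Q, R) = 4*Q*R (t(Q, R) = (2*Q)*(2*R) = 4*Q*R)
s(-21, 18) + t(-1, -8)*333 = (2 + 18²) + (4*(-1)*(-8))*333 = (2 + 324) + 32*333 = 326 + 10656 = 10982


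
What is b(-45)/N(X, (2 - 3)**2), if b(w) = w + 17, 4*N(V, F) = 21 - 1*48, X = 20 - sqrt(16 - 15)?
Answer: 112/27 ≈ 4.1481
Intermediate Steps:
X = 19 (X = 20 - sqrt(1) = 20 - 1*1 = 20 - 1 = 19)
N(V, F) = -27/4 (N(V, F) = (21 - 1*48)/4 = (21 - 48)/4 = (1/4)*(-27) = -27/4)
b(w) = 17 + w
b(-45)/N(X, (2 - 3)**2) = (17 - 45)/(-27/4) = -28*(-4/27) = 112/27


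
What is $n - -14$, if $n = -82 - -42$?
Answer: $-26$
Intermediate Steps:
$n = -40$ ($n = -82 + 42 = -40$)
$n - -14 = -40 - -14 = -40 + 14 = -26$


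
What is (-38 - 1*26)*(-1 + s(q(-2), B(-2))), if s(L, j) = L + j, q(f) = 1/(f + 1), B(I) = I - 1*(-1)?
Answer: 192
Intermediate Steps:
B(I) = 1 + I (B(I) = I + 1 = 1 + I)
q(f) = 1/(1 + f)
(-38 - 1*26)*(-1 + s(q(-2), B(-2))) = (-38 - 1*26)*(-1 + (1/(1 - 2) + (1 - 2))) = (-38 - 26)*(-1 + (1/(-1) - 1)) = -64*(-1 + (-1 - 1)) = -64*(-1 - 2) = -64*(-3) = 192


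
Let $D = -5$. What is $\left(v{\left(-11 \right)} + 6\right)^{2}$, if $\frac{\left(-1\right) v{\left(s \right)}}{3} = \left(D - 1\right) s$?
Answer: $36864$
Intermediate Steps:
$v{\left(s \right)} = 18 s$ ($v{\left(s \right)} = - 3 \left(-5 - 1\right) s = - 3 \left(- 6 s\right) = 18 s$)
$\left(v{\left(-11 \right)} + 6\right)^{2} = \left(18 \left(-11\right) + 6\right)^{2} = \left(-198 + 6\right)^{2} = \left(-192\right)^{2} = 36864$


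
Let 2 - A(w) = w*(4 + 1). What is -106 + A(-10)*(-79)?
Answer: -4214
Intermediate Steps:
A(w) = 2 - 5*w (A(w) = 2 - w*(4 + 1) = 2 - w*5 = 2 - 5*w)
-106 + A(-10)*(-79) = -106 + (2 - 5*(-10))*(-79) = -106 + (2 + 50)*(-79) = -106 + 52*(-79) = -106 - 4108 = -4214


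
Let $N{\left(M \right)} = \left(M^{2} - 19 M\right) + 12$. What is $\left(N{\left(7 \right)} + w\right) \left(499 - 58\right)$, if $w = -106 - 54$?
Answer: $-102312$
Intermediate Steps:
$w = -160$
$N{\left(M \right)} = 12 + M^{2} - 19 M$
$\left(N{\left(7 \right)} + w\right) \left(499 - 58\right) = \left(\left(12 + 7^{2} - 133\right) - 160\right) \left(499 - 58\right) = \left(\left(12 + 49 - 133\right) - 160\right) 441 = \left(-72 - 160\right) 441 = \left(-232\right) 441 = -102312$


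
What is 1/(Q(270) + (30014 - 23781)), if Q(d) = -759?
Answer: 1/5474 ≈ 0.00018268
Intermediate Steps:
1/(Q(270) + (30014 - 23781)) = 1/(-759 + (30014 - 23781)) = 1/(-759 + 6233) = 1/5474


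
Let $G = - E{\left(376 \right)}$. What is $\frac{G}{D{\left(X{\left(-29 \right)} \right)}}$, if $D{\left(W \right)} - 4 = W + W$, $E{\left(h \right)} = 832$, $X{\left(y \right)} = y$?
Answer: $\frac{416}{27} \approx 15.407$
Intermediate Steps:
$D{\left(W \right)} = 4 + 2 W$ ($D{\left(W \right)} = 4 + \left(W + W\right) = 4 + 2 W$)
$G = -832$ ($G = \left(-1\right) 832 = -832$)
$\frac{G}{D{\left(X{\left(-29 \right)} \right)}} = - \frac{832}{4 + 2 \left(-29\right)} = - \frac{832}{4 - 58} = - \frac{832}{-54} = \left(-832\right) \left(- \frac{1}{54}\right) = \frac{416}{27}$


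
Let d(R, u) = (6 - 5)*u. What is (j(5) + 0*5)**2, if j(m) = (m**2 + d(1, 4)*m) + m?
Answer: 2500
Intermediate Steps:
d(R, u) = u (d(R, u) = 1*u = u)
j(m) = m**2 + 5*m (j(m) = (m**2 + 4*m) + m = m**2 + 5*m)
(j(5) + 0*5)**2 = (5*(5 + 5) + 0*5)**2 = (5*10 + 0)**2 = (50 + 0)**2 = 50**2 = 2500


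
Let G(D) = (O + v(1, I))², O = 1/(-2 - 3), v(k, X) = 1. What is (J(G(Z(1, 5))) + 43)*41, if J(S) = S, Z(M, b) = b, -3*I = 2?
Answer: 44731/25 ≈ 1789.2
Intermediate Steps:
I = -⅔ (I = -⅓*2 = -⅔ ≈ -0.66667)
O = -⅕ (O = 1/(-5) = -⅕ ≈ -0.20000)
G(D) = 16/25 (G(D) = (-⅕ + 1)² = (⅘)² = 16/25)
(J(G(Z(1, 5))) + 43)*41 = (16/25 + 43)*41 = (1091/25)*41 = 44731/25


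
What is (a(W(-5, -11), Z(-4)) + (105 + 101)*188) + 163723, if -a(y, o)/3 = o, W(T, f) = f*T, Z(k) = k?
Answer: 202463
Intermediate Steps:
W(T, f) = T*f
a(y, o) = -3*o
(a(W(-5, -11), Z(-4)) + (105 + 101)*188) + 163723 = (-3*(-4) + (105 + 101)*188) + 163723 = (12 + 206*188) + 163723 = (12 + 38728) + 163723 = 38740 + 163723 = 202463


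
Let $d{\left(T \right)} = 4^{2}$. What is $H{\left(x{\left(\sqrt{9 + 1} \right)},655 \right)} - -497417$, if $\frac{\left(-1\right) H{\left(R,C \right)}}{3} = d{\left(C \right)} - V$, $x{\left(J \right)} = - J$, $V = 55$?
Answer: $497534$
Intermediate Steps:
$d{\left(T \right)} = 16$
$H{\left(R,C \right)} = 117$ ($H{\left(R,C \right)} = - 3 \left(16 - 55\right) = \left(-3\right) \left(-39\right) = 117$)
$H{\left(x{\left(\sqrt{9 + 1} \right)},655 \right)} - -497417 = 117 - -497417 = 117 + 497417 = 497534$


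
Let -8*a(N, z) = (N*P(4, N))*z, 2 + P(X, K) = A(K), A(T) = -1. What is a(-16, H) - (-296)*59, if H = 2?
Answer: 17452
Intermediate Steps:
P(X, K) = -3 (P(X, K) = -2 - 1 = -3)
a(N, z) = 3*N*z/8 (a(N, z) = -N*(-3)*z/8 = -(-3*N)*z/8 = -(-3)*N*z/8 = 3*N*z/8)
a(-16, H) - (-296)*59 = (3/8)*(-16)*2 - (-296)*59 = -12 - 296*(-59) = -12 + 17464 = 17452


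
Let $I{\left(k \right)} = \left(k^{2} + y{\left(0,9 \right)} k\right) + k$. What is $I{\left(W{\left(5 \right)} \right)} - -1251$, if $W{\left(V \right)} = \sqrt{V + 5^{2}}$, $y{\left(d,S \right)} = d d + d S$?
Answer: $1281 + \sqrt{30} \approx 1286.5$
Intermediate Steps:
$y{\left(d,S \right)} = d^{2} + S d$
$W{\left(V \right)} = \sqrt{25 + V}$ ($W{\left(V \right)} = \sqrt{V + 25} = \sqrt{25 + V}$)
$I{\left(k \right)} = k + k^{2}$ ($I{\left(k \right)} = \left(k^{2} + 0 \left(9 + 0\right) k\right) + k = \left(k^{2} + 0 \cdot 9 k\right) + k = \left(k^{2} + 0 k\right) + k = \left(k^{2} + 0\right) + k = k^{2} + k = k + k^{2}$)
$I{\left(W{\left(5 \right)} \right)} - -1251 = \sqrt{25 + 5} \left(1 + \sqrt{25 + 5}\right) - -1251 = \sqrt{30} \left(1 + \sqrt{30}\right) + 1251 = 1251 + \sqrt{30} \left(1 + \sqrt{30}\right)$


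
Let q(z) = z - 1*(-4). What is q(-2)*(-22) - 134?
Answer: -178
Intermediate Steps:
q(z) = 4 + z (q(z) = z + 4 = 4 + z)
q(-2)*(-22) - 134 = (4 - 2)*(-22) - 134 = 2*(-22) - 134 = -44 - 134 = -178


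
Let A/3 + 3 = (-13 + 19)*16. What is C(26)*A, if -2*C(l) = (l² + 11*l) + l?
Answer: -137826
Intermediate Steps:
C(l) = -6*l - l²/2 (C(l) = -((l² + 11*l) + l)/2 = -(l² + 12*l)/2 = -6*l - l²/2)
A = 279 (A = -9 + 3*((-13 + 19)*16) = -9 + 3*(6*16) = -9 + 3*96 = -9 + 288 = 279)
C(26)*A = -½*26*(12 + 26)*279 = -½*26*38*279 = -494*279 = -137826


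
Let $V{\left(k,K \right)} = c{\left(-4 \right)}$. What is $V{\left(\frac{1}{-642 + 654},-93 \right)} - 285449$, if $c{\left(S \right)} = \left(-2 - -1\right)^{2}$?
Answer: $-285448$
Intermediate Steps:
$c{\left(S \right)} = 1$ ($c{\left(S \right)} = \left(-2 + 1\right)^{2} = \left(-1\right)^{2} = 1$)
$V{\left(k,K \right)} = 1$
$V{\left(\frac{1}{-642 + 654},-93 \right)} - 285449 = 1 - 285449 = -285448$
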